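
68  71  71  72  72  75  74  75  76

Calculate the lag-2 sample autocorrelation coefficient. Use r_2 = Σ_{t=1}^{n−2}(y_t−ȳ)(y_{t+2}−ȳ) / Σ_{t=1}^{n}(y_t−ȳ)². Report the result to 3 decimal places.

Mean ȳ = (68 + 71 + 71 + 72 + 72 + 75 + 74 + 75 + 76)/9 = 72.6667
Σ(y_t−ȳ)(y_{t+2}−ȳ) = (7.7778) + (1.1111) + (1.1111) + (-1.5556) + (-0.8889) + (5.4444) + (4.4444) = 17.4444
Denominator Σ(y_t−ȳ)² = 52.0000
r_2 = 17.4444 / 52.0000 = 0.335

0.335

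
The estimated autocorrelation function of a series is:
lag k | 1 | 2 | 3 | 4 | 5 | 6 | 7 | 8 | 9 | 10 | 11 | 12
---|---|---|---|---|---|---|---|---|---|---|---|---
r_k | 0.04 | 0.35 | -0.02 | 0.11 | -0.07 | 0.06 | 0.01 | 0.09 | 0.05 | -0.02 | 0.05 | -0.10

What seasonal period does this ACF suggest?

The largest autocorrelation is r_2 = 0.35; the remaining lags stay at or below 0.11.
The dominant spike at lag 2 indicates a seasonal period of 2.

2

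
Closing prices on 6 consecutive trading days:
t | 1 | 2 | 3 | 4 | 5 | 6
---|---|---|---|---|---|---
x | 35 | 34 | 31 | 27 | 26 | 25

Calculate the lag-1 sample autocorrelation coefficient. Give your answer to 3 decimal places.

Mean x̄ = (35 + 34 + 31 + 27 + 26 + 25)/6 = 29.6667
Deviations from mean: 5.3333, 4.3333, 1.3333, -2.6667, -3.6667, -4.6667
Σ(x_t−x̄)(x_{t+1}−x̄) = (23.1111) + (5.7778) + (-3.5556) + (9.7778) + (17.1111) = 52.2222
Denominator Σ(x_t−x̄)² = 91.3333
r_1 = 52.2222 / 91.3333 = 0.572

0.572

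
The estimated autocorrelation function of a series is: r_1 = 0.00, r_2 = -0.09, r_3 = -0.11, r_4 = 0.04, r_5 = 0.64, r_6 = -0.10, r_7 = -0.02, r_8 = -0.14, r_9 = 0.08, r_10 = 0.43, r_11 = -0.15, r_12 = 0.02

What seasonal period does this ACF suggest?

5

The largest autocorrelation is r_5 = 0.64, with a weaker echo at lag 10 (0.43); the remaining lags stay at or below 0.08.
The dominant spike at lag 5 indicates a seasonal period of 5.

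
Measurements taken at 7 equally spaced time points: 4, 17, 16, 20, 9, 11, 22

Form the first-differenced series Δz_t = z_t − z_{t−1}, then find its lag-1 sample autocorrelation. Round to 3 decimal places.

First differences Δz: 13, -1, 4, -11, 2, 11
Mean of differences = 3.0000
Numerator Σ(Δz_t−Δz̄)(Δz_{t+1}−Δz̄) = -52.0000
Denominator Σ(Δz_t−Δz̄)² = 378.0000
r_1(Δz) = -52.0000 / 378.0000 = -0.138

-0.138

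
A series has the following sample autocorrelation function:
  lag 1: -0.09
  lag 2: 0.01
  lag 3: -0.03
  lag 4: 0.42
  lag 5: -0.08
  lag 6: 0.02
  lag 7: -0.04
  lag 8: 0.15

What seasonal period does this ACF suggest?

4

The largest autocorrelation is r_4 = 0.42, with a weaker echo at lag 8 (0.15); the remaining lags stay at or below 0.02.
The dominant spike at lag 4 indicates a seasonal period of 4.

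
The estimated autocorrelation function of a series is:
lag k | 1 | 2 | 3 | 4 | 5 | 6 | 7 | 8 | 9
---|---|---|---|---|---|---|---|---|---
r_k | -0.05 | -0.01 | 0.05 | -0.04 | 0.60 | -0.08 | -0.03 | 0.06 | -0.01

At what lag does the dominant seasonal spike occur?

The largest autocorrelation is r_5 = 0.60; the remaining lags stay at or below 0.06.
The dominant spike at lag 5 indicates a seasonal period of 5.

5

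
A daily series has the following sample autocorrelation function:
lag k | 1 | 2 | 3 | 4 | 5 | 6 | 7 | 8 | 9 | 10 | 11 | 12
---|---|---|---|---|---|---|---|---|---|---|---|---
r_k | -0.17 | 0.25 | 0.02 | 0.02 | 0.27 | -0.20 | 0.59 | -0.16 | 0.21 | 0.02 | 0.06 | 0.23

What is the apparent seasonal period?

The largest autocorrelation is r_7 = 0.59; the remaining lags stay at or below 0.27.
The dominant spike at lag 7 indicates a seasonal period of 7.

7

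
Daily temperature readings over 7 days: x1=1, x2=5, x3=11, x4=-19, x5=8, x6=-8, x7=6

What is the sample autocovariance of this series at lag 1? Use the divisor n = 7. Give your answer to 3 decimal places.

-58.802

Mean x̄ = (1 + 5 + 11 − 19 + 8 − 8 + 6)/7 = 0.5714
Σ_{t=1}^{6}(x_t−x̄)(x_{t+1}−x̄) = -411.6122
γ_1 = -411.6122 / 7 = -58.802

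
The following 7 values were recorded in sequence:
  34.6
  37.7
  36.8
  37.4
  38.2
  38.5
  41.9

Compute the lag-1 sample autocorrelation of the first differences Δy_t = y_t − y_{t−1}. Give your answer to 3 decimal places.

-0.285

First differences Δy: 3.1, -0.9, 0.6, 0.8, 0.3, 3.4
Mean of differences = 1.2167
Numerator Σ(Δy_t−Δȳ)(Δy_{t+1}−Δȳ) = -4.0436
Denominator Σ(Δy_t−Δȳ)² = 14.1883
r_1(Δy) = -4.0436 / 14.1883 = -0.285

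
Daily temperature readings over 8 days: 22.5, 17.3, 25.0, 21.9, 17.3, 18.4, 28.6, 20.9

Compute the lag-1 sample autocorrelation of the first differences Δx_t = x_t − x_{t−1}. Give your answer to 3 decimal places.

-0.425

First differences Δx: -5.2, 7.7, -3.1, -4.6, 1.1, 10.2, -7.7
Mean of differences = -0.2286
Numerator Σ(Δx_t−Δx̄)(Δx_{t+1}−Δx̄) = -119.4994
Denominator Σ(Δx_t−Δx̄)² = 281.2743
r_1(Δx) = -119.4994 / 281.2743 = -0.425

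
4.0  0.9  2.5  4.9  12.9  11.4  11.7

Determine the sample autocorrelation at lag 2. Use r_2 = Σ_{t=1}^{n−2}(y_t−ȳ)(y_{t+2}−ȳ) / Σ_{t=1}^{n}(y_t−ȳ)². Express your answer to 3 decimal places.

Mean ȳ = (4.0 + 0.9 + 2.5 + 4.9 + 12.9 + 11.4 + 11.7)/7 = 6.9000
Deviations from mean: -2.9000, -6.0000, -4.4000, -2.0000, 6.0000, 4.5000, 4.8000
Σ(y_t−ȳ)(y_{t+2}−ȳ) = (12.7600) + (12.0000) + (-26.4000) + (-9.0000) + (28.8000) = 18.1600
Denominator Σ(y_t−ȳ)² = 147.0600
r_2 = 18.1600 / 147.0600 = 0.123

0.123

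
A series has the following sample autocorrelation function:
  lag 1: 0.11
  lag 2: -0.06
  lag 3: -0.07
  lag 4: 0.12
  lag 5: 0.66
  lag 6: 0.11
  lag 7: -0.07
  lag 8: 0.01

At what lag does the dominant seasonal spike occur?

5

The largest autocorrelation is r_5 = 0.66; the remaining lags stay at or below 0.12.
The dominant spike at lag 5 indicates a seasonal period of 5.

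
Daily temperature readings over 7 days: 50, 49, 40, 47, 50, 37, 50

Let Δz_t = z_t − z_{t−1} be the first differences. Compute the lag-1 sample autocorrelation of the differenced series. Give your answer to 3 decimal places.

-0.504

First differences Δz: -1, -9, 7, 3, -13, 13
Mean of differences = 0.0000
Numerator Σ(Δz_t−Δz̄)(Δz_{t+1}−Δz̄) = -241.0000
Denominator Σ(Δz_t−Δz̄)² = 478.0000
r_1(Δz) = -241.0000 / 478.0000 = -0.504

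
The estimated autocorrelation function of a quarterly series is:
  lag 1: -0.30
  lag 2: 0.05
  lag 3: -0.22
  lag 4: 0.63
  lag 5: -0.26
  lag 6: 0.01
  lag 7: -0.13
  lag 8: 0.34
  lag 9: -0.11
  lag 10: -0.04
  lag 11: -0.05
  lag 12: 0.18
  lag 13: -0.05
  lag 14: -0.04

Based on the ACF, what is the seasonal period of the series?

The largest autocorrelation is r_4 = 0.63, with weaker echoes at lags 8 (0.34) and 12 (0.18); the remaining lags stay at or below 0.05.
The dominant spike at lag 4 indicates a seasonal period of 4.

4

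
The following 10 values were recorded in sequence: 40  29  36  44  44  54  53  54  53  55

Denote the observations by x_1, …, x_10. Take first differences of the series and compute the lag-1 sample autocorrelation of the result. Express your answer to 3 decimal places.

First differences Δx: -11, 7, 8, 0, 10, -1, 1, -1, 2
Mean of differences = 1.6667
Numerator Σ(Δx_t−Δx̄)(Δx_{t+1}−Δx̄) = -77.7778
Denominator Σ(Δx_t−Δx̄)² = 316.0000
r_1(Δx) = -77.7778 / 316.0000 = -0.246

-0.246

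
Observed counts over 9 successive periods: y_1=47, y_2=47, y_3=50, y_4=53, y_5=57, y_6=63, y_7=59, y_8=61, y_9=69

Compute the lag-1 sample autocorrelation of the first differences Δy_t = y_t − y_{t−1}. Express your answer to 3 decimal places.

-0.182

First differences Δy: 0, 3, 3, 4, 6, -4, 2, 8
Mean of differences = 2.7500
Numerator Σ(Δy_t−Δȳ)(Δy_{t+1}−Δȳ) = -17.0625
Denominator Σ(Δy_t−Δȳ)² = 93.5000
r_1(Δy) = -17.0625 / 93.5000 = -0.182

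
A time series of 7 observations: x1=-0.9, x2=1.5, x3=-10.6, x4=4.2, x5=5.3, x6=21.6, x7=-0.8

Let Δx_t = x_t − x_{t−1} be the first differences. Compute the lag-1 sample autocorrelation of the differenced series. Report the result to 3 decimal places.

-0.473

First differences Δx: 2.4, -12.1, 14.8, 1.1, 16.3, -22.4
Mean of differences = 0.0167
Numerator Σ(Δx_t−Δx̄)(Δx_{t+1}−Δx̄) = -539.3653
Denominator Σ(Δx_t−Δx̄)² = 1139.8683
r_1(Δx) = -539.3653 / 1139.8683 = -0.473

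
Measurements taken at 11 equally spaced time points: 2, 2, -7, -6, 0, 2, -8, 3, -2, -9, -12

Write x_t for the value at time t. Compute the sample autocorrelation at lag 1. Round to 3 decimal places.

0.078

Mean x̄ = (2 + 2 − 7 − 6 + 0 + 2 − 8 + 3 − 2 − 9 − 12)/11 = -3.1818
Numerator Σ_{t=1}^{10}(x_t−x̄)(x_{t+1}−x̄) = 22.3306
Denominator Σ(x_t−x̄)² = 287.6364
r_1 = 22.3306 / 287.6364 = 0.078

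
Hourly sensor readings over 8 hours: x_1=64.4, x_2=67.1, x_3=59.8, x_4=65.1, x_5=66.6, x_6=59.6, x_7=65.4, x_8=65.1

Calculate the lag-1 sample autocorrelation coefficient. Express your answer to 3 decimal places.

Mean x̄ = (64.4 + 67.1 + 59.8 + 65.1 + 66.6 + 59.6 + 65.4 + 65.1)/8 = 64.1375
Deviations from mean: 0.2625, 2.9625, -4.3375, 0.9625, 2.4625, -4.5375, 1.2625, 0.9625
Σ(x_t−x̄)(x_{t+1}−x̄) = (0.7777) + (-12.8498) + (-4.1748) + (2.3702) + (-11.1736) + (-5.7286) + (1.2152) = -29.5639
Denominator Σ(x_t−x̄)² = 57.7588
r_1 = -29.5639 / 57.7588 = -0.512

-0.512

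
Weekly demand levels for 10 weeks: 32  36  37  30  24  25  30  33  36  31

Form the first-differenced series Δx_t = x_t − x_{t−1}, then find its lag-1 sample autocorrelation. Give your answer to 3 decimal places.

0.275

First differences Δx: 4, 1, -7, -6, 1, 5, 3, 3, -5
Mean of differences = -0.1111
Numerator Σ(Δx_t−Δx̄)(Δx_{t+1}−Δx̄) = 46.9877
Denominator Σ(Δx_t−Δx̄)² = 170.8889
r_1(Δx) = 46.9877 / 170.8889 = 0.275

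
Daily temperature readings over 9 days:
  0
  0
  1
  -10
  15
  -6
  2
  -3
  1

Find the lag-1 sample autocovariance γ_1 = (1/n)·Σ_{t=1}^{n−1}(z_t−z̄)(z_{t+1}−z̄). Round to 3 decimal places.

Mean z̄ = (0 + 0 + 1 − 10 + 15 − 6 + 2 − 3 + 1)/9 = 0.0000
Σ_{t=1}^{8}(z_t−z̄)(z_{t+1}−z̄) = -271.0000
γ_1 = -271.0000 / 9 = -30.111

-30.111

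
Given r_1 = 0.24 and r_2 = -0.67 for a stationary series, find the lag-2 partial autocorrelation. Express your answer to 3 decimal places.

φ_{22} = (r_2 − r_1²) / (1 − r_1²)
r_1² = (0.24)² = 0.0576
Numerator = -0.67 − 0.0576 = -0.7276; denominator = 1 − 0.0576 = 0.9424
φ_{22} = -0.7276 / 0.9424 = -0.772

-0.772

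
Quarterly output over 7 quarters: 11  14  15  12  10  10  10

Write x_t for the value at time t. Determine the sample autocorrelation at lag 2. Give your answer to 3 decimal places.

Mean x̄ = (11 + 14 + 15 + 12 + 10 + 10 + 10)/7 = 11.7143
Numerator Σ_{t=1}^{5}(x_t−x̄)(x_{t+2}−x̄) = -4.8776
Denominator Σ(x_t−x̄)² = 25.4286
r_2 = -4.8776 / 25.4286 = -0.192

-0.192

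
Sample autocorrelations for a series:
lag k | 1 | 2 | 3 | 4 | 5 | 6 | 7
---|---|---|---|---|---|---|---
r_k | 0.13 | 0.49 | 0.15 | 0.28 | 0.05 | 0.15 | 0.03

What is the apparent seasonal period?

2

The largest autocorrelation is r_2 = 0.49, with a weaker echo at lag 4 (0.28); the remaining lags stay at or below 0.15.
The dominant spike at lag 2 indicates a seasonal period of 2.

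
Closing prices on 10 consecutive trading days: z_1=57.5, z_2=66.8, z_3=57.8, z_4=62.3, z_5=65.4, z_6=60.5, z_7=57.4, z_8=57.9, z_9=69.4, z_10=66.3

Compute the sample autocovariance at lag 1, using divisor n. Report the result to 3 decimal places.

-2.007

Mean z̄ = (57.5 + 66.8 + 57.8 + 62.3 + 65.4 + 60.5 + 57.4 + 57.9 + 69.4 + 66.3)/10 = 62.1300
Σ_{t=1}^{9}(z_t−z̄)(z_{t+1}−z̄) = -20.0719
γ_1 = -20.0719 / 10 = -2.007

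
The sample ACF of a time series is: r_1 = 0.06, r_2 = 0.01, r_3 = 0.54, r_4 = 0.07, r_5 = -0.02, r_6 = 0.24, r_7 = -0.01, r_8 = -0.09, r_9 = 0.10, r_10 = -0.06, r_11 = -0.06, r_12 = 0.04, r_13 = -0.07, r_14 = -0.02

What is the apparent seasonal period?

The largest autocorrelation is r_3 = 0.54, with a weaker echo at lag 6 (0.24); the remaining lags stay at or below 0.10.
The dominant spike at lag 3 indicates a seasonal period of 3.

3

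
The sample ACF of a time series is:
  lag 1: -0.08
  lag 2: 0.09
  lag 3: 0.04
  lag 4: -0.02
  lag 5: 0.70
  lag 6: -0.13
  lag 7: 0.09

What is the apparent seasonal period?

The largest autocorrelation is r_5 = 0.70; the remaining lags stay at or below 0.09.
The dominant spike at lag 5 indicates a seasonal period of 5.

5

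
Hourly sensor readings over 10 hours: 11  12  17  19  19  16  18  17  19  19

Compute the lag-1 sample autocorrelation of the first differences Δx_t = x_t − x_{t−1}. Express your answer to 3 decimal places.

-0.049

First differences Δx: 1, 5, 2, 0, -3, 2, -1, 2, 0
Mean of differences = 0.8889
Numerator Σ(Δx_t−Δx̄)(Δx_{t+1}−Δx̄) = -2.0123
Denominator Σ(Δx_t−Δx̄)² = 40.8889
r_1(Δx) = -2.0123 / 40.8889 = -0.049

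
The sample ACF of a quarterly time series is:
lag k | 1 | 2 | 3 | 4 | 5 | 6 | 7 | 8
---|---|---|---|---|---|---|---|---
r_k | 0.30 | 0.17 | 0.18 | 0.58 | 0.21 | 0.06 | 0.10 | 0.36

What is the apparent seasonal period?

The largest autocorrelation is r_4 = 0.58, with a weaker echo at lag 8 (0.36); the remaining lags stay at or below 0.30. The elevated value at lag 1 (0.30), dropping to 0.17 at lag 2, reflects decaying short-term dependence rather than seasonality.
The dominant spike at lag 4 indicates a seasonal period of 4.

4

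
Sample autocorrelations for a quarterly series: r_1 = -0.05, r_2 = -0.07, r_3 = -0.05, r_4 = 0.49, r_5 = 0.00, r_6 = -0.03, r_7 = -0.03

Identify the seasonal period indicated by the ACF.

The largest autocorrelation is r_4 = 0.49; the remaining lags stay at or below 0.00.
The dominant spike at lag 4 indicates a seasonal period of 4.

4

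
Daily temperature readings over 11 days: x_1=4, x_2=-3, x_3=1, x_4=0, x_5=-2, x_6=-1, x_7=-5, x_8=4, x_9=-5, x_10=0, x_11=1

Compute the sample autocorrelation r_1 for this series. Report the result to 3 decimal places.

Mean x̄ = (4 − 3 + 1 + 0 − 2 − 1 − 5 + 4 − 5 + 0 + 1)/11 = -0.5455
Numerator Σ_{t=1}^{10}(x_t−x̄)(x_{t+1}−x̄) = -54.2975
Denominator Σ(x_t−x̄)² = 94.7273
r_1 = -54.2975 / 94.7273 = -0.573

-0.573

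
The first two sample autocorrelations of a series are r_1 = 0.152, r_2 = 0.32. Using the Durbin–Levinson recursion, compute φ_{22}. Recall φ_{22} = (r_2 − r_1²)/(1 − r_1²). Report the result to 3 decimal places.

0.304

φ_{22} = (r_2 − r_1²) / (1 − r_1²)
r_1² = (0.152)² = 0.023104
Numerator = 0.32 − 0.0231 = 0.2969; denominator = 1 − 0.0231 = 0.9769
φ_{22} = 0.2969 / 0.9769 = 0.304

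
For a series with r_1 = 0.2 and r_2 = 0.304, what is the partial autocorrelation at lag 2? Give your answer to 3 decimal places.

φ_{22} = (r_2 − r_1²) / (1 − r_1²)
r_1² = (0.2)² = 0.04
Numerator = 0.304 − 0.0400 = 0.2640; denominator = 1 − 0.0400 = 0.9600
φ_{22} = 0.2640 / 0.9600 = 0.275

0.275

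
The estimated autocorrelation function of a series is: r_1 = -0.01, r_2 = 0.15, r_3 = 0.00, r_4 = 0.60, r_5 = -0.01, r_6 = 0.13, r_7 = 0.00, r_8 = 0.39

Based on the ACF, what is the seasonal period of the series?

4

The largest autocorrelation is r_4 = 0.60, with a weaker echo at lag 8 (0.39); the remaining lags stay at or below 0.15.
The dominant spike at lag 4 indicates a seasonal period of 4.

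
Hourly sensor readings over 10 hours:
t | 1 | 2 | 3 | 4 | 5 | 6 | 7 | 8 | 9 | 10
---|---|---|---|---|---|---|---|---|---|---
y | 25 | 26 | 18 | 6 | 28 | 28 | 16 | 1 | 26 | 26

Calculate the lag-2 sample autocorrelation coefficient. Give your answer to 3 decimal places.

-0.649

Mean ȳ = (25 + 26 + 18 + 6 + 28 + 28 + 16 + 1 + 26 + 26)/10 = 20.0000
Numerator Σ_{t=1}^{8}(y_t−ȳ)(y_{t+2}−ȳ) = -544.0000
Denominator Σ(y_t−ȳ)² = 838.0000
r_2 = -544.0000 / 838.0000 = -0.649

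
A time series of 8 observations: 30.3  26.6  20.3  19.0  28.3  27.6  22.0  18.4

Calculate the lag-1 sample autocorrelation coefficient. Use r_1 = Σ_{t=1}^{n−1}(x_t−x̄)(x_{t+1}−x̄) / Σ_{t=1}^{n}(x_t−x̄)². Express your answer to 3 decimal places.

0.153

Mean x̄ = (30.3 + 26.6 + 20.3 + 19.0 + 28.3 + 27.6 + 22.0 + 18.4)/8 = 24.0625
Deviations from mean: 6.2375, 2.5375, -3.7625, -5.0625, 4.2375, 3.5375, -2.0625, -5.6625
Σ(x_t−x̄)(x_{t+1}−x̄) = (15.8277) + (-9.5473) + (19.0477) + (-21.4523) + (14.9902) + (-7.2961) + (11.6789) = 23.2486
Denominator Σ(x_t−x̄)² = 151.9188
r_1 = 23.2486 / 151.9188 = 0.153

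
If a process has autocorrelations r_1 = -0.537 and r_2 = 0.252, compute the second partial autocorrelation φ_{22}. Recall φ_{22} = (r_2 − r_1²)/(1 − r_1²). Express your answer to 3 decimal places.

φ_{22} = (r_2 − r_1²) / (1 − r_1²)
r_1² = (-0.537)² = 0.288369
Numerator = 0.252 − 0.2884 = -0.0364; denominator = 1 − 0.2884 = 0.7116
φ_{22} = -0.0364 / 0.7116 = -0.051

-0.051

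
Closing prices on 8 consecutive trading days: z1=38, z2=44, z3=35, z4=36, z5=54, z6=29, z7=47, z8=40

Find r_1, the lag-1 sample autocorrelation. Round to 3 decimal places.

Mean z̄ = (38 + 44 + 35 + 36 + 54 + 29 + 47 + 40)/8 = 40.3750
Deviations from mean: -2.3750, 3.6250, -5.3750, -4.3750, 13.6250, -11.3750, 6.6250, -0.3750
Σ(z_t−z̄)(z_{t+1}−z̄) = (-8.6094) + (-19.4844) + (23.5156) + (-59.6094) + (-154.9844) + (-75.3594) + (-2.4844) = -297.0156
Denominator Σ(z_t−z̄)² = 425.8750
r_1 = -297.0156 / 425.8750 = -0.697

-0.697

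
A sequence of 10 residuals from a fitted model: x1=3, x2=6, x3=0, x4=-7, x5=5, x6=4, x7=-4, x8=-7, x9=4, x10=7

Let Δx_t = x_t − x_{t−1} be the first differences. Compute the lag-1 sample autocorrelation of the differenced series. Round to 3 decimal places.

-0.089

First differences Δx: 3, -6, -7, 12, -1, -8, -3, 11, 3
Mean of differences = 0.4444
Numerator Σ(Δx_t−Δx̄)(Δx_{t+1}−Δx̄) = -39.3086
Denominator Σ(Δx_t−Δx̄)² = 440.2222
r_1(Δx) = -39.3086 / 440.2222 = -0.089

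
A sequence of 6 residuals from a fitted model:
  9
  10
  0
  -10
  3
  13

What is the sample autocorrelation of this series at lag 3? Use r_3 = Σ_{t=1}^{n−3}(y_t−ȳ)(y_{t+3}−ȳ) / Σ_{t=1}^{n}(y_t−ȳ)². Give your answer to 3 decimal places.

Mean ȳ = (9 + 10 + 0 − 10 + 3 + 13)/6 = 4.1667
Numerator Σ_{t=1}^{3}(y_t−ȳ)(y_{t+3}−ȳ) = -112.0833
Denominator Σ(y_t−ȳ)² = 354.8333
r_3 = -112.0833 / 354.8333 = -0.316

-0.316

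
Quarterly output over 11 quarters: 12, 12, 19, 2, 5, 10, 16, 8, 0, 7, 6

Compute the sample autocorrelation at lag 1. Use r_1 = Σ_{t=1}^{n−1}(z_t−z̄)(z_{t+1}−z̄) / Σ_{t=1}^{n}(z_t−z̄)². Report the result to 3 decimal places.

0.078

Mean z̄ = (12 + 12 + 19 + 2 + 5 + 10 + 16 + 8 + 0 + 7 + 6)/11 = 8.8182
Numerator Σ_{t=1}^{10}(z_t−z̄)(z_{t+1}−z̄) = 25.6033
Denominator Σ(z_t−z̄)² = 327.6364
r_1 = 25.6033 / 327.6364 = 0.078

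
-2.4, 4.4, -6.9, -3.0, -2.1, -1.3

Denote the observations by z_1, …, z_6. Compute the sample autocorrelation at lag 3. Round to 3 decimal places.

-0.056

Mean z̄ = (-2.4 + 4.4 − 6.9 − 3.0 − 2.1 − 1.3)/6 = -1.8833
Deviations from mean: -0.5167, 6.2833, -5.0167, -1.1167, -0.2167, 0.5833
Σ(z_t−z̄)(z_{t+3}−z̄) = (0.5769) + (-1.3614) + (-2.9264) = -3.7108
Denominator Σ(z_t−z̄)² = 66.5483
r_3 = -3.7108 / 66.5483 = -0.056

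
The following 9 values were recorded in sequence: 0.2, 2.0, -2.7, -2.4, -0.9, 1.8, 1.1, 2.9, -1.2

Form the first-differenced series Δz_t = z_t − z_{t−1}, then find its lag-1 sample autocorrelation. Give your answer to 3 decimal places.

First differences Δz: 1.8, -4.7, 0.3, 1.5, 2.7, -0.7, 1.8, -4.1
Mean of differences = -0.1750
Numerator Σ(Δz_t−Δz̄)(Δz_{t+1}−Δz̄) = -15.7731
Denominator Σ(Δz_t−Δz̄)² = 55.2550
r_1(Δz) = -15.7731 / 55.2550 = -0.285

-0.285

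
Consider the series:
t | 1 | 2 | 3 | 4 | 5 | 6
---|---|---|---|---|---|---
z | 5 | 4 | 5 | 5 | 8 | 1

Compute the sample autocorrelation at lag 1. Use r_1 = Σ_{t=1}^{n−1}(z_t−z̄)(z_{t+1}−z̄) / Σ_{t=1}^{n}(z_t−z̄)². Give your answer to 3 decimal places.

Mean z̄ = (5 + 4 + 5 + 5 + 8 + 1)/6 = 4.6667
Deviations from mean: 0.3333, -0.6667, 0.3333, 0.3333, 3.3333, -3.6667
Numerator Σ_{t=1}^{5}(z_t−z̄)(z_{t+1}−z̄) = -11.4444
Denominator Σ(z_t−z̄)² = 25.3333
r_1 = -11.4444 / 25.3333 = -0.452

-0.452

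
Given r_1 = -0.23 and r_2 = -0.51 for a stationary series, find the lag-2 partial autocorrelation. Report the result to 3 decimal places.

-0.594

φ_{22} = (r_2 − r_1²) / (1 − r_1²)
r_1² = (-0.23)² = 0.0529
Numerator = -0.51 − 0.0529 = -0.5629; denominator = 1 − 0.0529 = 0.9471
φ_{22} = -0.5629 / 0.9471 = -0.594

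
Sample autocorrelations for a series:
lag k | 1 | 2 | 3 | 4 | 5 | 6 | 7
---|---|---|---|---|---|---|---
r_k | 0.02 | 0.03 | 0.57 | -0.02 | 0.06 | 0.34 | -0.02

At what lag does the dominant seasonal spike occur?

The largest autocorrelation is r_3 = 0.57, with a weaker echo at lag 6 (0.34); the remaining lags stay at or below 0.06.
The dominant spike at lag 3 indicates a seasonal period of 3.

3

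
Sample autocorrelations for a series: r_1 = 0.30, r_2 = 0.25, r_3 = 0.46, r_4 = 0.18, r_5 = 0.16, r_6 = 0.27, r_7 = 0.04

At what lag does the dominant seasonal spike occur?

3

The largest autocorrelation is r_3 = 0.46; the remaining lags stay at or below 0.30. The elevated value at lag 1 (0.30), dropping to 0.25 at lag 2, reflects decaying short-term dependence rather than seasonality.
The dominant spike at lag 3 indicates a seasonal period of 3.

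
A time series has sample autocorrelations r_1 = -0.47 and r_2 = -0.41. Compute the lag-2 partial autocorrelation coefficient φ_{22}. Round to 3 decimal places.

φ_{22} = (r_2 − r_1²) / (1 − r_1²)
r_1² = (-0.47)² = 0.2209
Numerator = -0.41 − 0.2209 = -0.6309; denominator = 1 − 0.2209 = 0.7791
φ_{22} = -0.6309 / 0.7791 = -0.810

-0.810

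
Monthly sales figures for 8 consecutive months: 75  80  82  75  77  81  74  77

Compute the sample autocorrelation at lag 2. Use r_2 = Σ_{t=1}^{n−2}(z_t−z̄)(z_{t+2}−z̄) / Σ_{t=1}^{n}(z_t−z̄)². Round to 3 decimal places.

-0.456

Mean z̄ = (75 + 80 + 82 + 75 + 77 + 81 + 74 + 77)/8 = 77.6250
Deviations from mean: -2.6250, 2.3750, 4.3750, -2.6250, -0.6250, 3.3750, -3.6250, -0.6250
Numerator Σ_{t=1}^{6}(z_t−z̄)(z_{t+2}−z̄) = -29.1563
Denominator Σ(z_t−z̄)² = 63.8750
r_2 = -29.1563 / 63.8750 = -0.456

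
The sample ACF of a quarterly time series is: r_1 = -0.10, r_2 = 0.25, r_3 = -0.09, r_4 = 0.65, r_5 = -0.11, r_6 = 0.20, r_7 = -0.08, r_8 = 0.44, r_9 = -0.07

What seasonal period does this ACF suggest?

4

The largest autocorrelation is r_4 = 0.65, with a weaker echo at lag 8 (0.44); the remaining lags stay at or below 0.25.
The dominant spike at lag 4 indicates a seasonal period of 4.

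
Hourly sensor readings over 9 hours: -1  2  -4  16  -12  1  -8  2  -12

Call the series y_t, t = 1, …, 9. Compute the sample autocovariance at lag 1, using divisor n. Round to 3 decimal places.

-37.166

Mean ȳ = (-1 + 2 − 4 + 16 − 12 + 1 − 8 + 2 − 12)/9 = -1.7778
Σ_{t=1}^{8}(y_t−ȳ)(y_{t+1}−ȳ) = -334.4938
γ_1 = -334.4938 / 9 = -37.166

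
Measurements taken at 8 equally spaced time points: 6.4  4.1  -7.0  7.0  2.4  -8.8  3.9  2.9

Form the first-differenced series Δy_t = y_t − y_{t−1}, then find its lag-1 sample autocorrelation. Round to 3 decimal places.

First differences Δy: -2.3, -11.1, 14.0, -4.6, -11.2, 12.7, -1.0
Mean of differences = -0.5000
Numerator Σ(Δy_t−Δȳ)(Δy_{t+1}−Δȳ) = -298.0400
Denominator Σ(Δy_t−Δȳ)² = 631.6400
r_1(Δy) = -298.0400 / 631.6400 = -0.472

-0.472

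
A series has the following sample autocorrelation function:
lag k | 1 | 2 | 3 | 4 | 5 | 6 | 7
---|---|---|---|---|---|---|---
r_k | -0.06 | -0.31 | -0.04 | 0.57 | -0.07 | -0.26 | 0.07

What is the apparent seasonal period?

The largest autocorrelation is r_4 = 0.57; the remaining lags stay at or below 0.07.
The dominant spike at lag 4 indicates a seasonal period of 4.

4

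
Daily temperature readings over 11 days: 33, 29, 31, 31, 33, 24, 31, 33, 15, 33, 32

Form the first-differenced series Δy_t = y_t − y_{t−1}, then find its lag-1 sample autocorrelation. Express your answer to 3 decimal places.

First differences Δy: -4, 2, 0, 2, -9, 7, 2, -18, 18, -1
Mean of differences = -0.1000
Numerator Σ(Δy_t−Δȳ)(Δy_{t+1}−Δȳ) = -452.6100
Denominator Σ(Δy_t−Δȳ)² = 806.9000
r_1(Δy) = -452.6100 / 806.9000 = -0.561

-0.561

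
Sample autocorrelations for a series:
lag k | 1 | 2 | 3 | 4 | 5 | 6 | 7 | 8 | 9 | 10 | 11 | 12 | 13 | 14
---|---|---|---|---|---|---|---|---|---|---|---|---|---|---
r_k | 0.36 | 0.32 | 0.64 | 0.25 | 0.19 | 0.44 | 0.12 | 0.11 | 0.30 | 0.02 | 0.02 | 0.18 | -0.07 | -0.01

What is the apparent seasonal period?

The largest autocorrelation is r_3 = 0.64, with a weaker echo at lag 6 (0.44); the remaining lags stay at or below 0.36. The elevated value at lag 1 (0.36), dropping to 0.32 at lag 2, reflects decaying short-term dependence rather than seasonality.
The dominant spike at lag 3 indicates a seasonal period of 3.

3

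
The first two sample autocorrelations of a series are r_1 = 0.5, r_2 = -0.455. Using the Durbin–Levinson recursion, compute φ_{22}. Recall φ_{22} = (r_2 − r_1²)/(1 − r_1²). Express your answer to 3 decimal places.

-0.940

φ_{22} = (r_2 − r_1²) / (1 − r_1²)
r_1² = (0.5)² = 0.25
Numerator = -0.455 − 0.2500 = -0.7050; denominator = 1 − 0.2500 = 0.7500
φ_{22} = -0.7050 / 0.7500 = -0.940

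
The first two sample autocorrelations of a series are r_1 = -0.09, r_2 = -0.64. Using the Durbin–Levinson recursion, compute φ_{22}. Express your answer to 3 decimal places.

φ_{22} = (r_2 − r_1²) / (1 − r_1²)
r_1² = (-0.09)² = 0.0081
Numerator = -0.64 − 0.0081 = -0.6481; denominator = 1 − 0.0081 = 0.9919
φ_{22} = -0.6481 / 0.9919 = -0.653

-0.653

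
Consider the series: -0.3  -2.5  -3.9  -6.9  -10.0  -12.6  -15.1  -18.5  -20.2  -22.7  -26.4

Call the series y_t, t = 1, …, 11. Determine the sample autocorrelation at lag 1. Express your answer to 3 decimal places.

0.727

Mean ȳ = (-0.3 − 2.5 − 3.9 − 6.9 − 10.0 − 12.6 − 15.1 − 18.5 − 20.2 − 22.7 − 26.4)/11 = -12.6455
Numerator Σ_{t=1}^{10}(y_t−ȳ)(y_{t+1}−ȳ) = 552.2834
Denominator Σ(y_t−ȳ)² = 759.4873
r_1 = 552.2834 / 759.4873 = 0.727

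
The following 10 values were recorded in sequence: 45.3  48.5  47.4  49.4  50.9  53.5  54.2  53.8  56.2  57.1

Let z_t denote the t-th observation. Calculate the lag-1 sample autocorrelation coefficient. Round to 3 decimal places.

Mean z̄ = (45.3 + 48.5 + 47.4 + 49.4 + 50.9 + 53.5 + 54.2 + 53.8 + 56.2 + 57.1)/10 = 51.6300
Numerator Σ_{t=1}^{9}(z_t−z̄)(z_{t+1}−z̄) = 88.0461
Denominator Σ(z_t−z̄)² = 138.8810
r_1 = 88.0461 / 138.8810 = 0.634

0.634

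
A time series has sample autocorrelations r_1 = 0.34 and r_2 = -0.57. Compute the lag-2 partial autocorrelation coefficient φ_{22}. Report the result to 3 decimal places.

-0.775

φ_{22} = (r_2 − r_1²) / (1 − r_1²)
r_1² = (0.34)² = 0.1156
Numerator = -0.57 − 0.1156 = -0.6856; denominator = 1 − 0.1156 = 0.8844
φ_{22} = -0.6856 / 0.8844 = -0.775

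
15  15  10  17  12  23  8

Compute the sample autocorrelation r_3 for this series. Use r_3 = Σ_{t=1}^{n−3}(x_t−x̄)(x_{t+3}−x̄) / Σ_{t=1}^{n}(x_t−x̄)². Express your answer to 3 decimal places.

-0.367

Mean x̄ = (15 + 15 + 10 + 17 + 12 + 23 + 8)/7 = 14.2857
Σ(x_t−x̄)(x_{t+3}−x̄) = (1.9388) + (-1.6327) + (-37.3469) + (-17.0612) = -54.1020
Denominator Σ(x_t−x̄)² = 147.4286
r_3 = -54.1020 / 147.4286 = -0.367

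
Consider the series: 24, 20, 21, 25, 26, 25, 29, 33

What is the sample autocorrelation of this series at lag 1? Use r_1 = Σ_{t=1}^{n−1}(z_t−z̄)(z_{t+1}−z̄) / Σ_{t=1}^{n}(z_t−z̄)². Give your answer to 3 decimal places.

Mean z̄ = (24 + 20 + 21 + 25 + 26 + 25 + 29 + 33)/8 = 25.3750
Deviations from mean: -1.3750, -5.3750, -4.3750, -0.3750, 0.6250, -0.3750, 3.6250, 7.6250
Σ(z_t−z̄)(z_{t+1}−z̄) = (7.3906) + (23.5156) + (1.6406) + (-0.2344) + (-0.2344) + (-1.3594) + (27.6406) = 58.3594
Denominator Σ(z_t−z̄)² = 121.8750
r_1 = 58.3594 / 121.8750 = 0.479

0.479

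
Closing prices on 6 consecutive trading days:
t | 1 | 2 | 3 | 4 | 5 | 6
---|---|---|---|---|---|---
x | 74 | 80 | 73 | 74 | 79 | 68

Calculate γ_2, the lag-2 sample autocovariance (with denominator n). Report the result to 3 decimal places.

-0.870

Mean x̄ = (74 + 80 + 73 + 74 + 79 + 68)/6 = 74.6667
Deviations: -0.6667, 5.3333, -1.6667, -0.6667, 4.3333, -6.6667
Σ_{t=1}^{4}(x_t−x̄)(x_{t+2}−x̄) = -5.2222
γ_2 = -5.2222 / 6 = -0.870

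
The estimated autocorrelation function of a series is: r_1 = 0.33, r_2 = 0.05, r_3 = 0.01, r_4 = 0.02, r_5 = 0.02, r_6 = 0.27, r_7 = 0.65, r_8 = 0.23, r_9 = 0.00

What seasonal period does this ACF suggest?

The largest autocorrelation is r_7 = 0.65; the remaining lags stay at or below 0.33. The elevated value at lag 1 (0.33), dropping to 0.05 at lag 2, reflects decaying short-term dependence rather than seasonality.
The dominant spike at lag 7 indicates a seasonal period of 7.

7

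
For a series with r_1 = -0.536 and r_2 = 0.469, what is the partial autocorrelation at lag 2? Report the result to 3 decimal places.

φ_{22} = (r_2 − r_1²) / (1 − r_1²)
r_1² = (-0.536)² = 0.287296
Numerator = 0.469 − 0.2873 = 0.1817; denominator = 1 − 0.2873 = 0.7127
φ_{22} = 0.1817 / 0.7127 = 0.255

0.255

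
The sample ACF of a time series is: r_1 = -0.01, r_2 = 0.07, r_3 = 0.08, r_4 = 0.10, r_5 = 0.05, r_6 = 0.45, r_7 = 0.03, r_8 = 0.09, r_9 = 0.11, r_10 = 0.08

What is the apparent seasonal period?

The largest autocorrelation is r_6 = 0.45; the remaining lags stay at or below 0.11.
The dominant spike at lag 6 indicates a seasonal period of 6.

6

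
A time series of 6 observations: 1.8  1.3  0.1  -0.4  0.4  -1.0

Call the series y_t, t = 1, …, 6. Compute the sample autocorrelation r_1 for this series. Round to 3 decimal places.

0.224

Mean ȳ = (1.8 + 1.3 + 0.1 − 0.4 + 0.4 − 1.0)/6 = 0.3667
Deviations from mean: 1.4333, 0.9333, -0.2667, -0.7667, 0.0333, -1.3667
Σ(y_t−ȳ)(y_{t+1}−ȳ) = (1.3378) + (-0.2489) + (0.2044) + (-0.0256) + (-0.0456) = 1.2222
Denominator Σ(y_t−ȳ)² = 5.4533
r_1 = 1.2222 / 5.4533 = 0.224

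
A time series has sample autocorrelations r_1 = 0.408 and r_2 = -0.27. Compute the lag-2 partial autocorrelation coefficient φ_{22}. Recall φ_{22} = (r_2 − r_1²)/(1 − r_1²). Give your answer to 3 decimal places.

φ_{22} = (r_2 − r_1²) / (1 − r_1²)
r_1² = (0.408)² = 0.166464
Numerator = -0.27 − 0.1665 = -0.4365; denominator = 1 − 0.1665 = 0.8335
φ_{22} = -0.4365 / 0.8335 = -0.524

-0.524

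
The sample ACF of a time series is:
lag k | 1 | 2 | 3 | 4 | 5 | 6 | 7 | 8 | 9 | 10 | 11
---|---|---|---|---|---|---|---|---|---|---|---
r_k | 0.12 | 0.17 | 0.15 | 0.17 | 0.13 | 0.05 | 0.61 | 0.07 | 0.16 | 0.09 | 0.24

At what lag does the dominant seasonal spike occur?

7

The largest autocorrelation is r_7 = 0.61; the remaining lags stay at or below 0.24.
The dominant spike at lag 7 indicates a seasonal period of 7.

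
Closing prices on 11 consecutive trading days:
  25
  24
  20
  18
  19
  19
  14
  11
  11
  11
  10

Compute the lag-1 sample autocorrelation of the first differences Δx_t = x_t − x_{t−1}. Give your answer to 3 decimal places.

0.094

First differences Δx: -1, -4, -2, 1, 0, -5, -3, 0, 0, -1
Mean of differences = -1.5000
Numerator Σ(Δx_t−Δx̄)(Δx_{t+1}−Δx̄) = 3.2500
Denominator Σ(Δx_t−Δx̄)² = 34.5000
r_1(Δx) = 3.2500 / 34.5000 = 0.094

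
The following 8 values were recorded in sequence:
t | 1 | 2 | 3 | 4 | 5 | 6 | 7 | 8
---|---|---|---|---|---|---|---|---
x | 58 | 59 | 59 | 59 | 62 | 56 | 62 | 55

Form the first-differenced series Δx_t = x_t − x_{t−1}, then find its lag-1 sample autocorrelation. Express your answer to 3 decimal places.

First differences Δx: 1, 0, 0, 3, -6, 6, -7
Mean of differences = -0.4286
Numerator Σ(Δx_t−Δx̄)(Δx_{t+1}−Δx̄) = -94.8980
Denominator Σ(Δx_t−Δx̄)² = 129.7143
r_1(Δx) = -94.8980 / 129.7143 = -0.732

-0.732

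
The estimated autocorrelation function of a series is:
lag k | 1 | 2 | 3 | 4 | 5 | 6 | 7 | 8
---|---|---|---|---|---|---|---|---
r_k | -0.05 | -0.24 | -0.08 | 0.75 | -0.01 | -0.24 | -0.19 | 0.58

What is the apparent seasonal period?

The largest autocorrelation is r_4 = 0.75, with a weaker echo at lag 8 (0.58); the remaining lags stay at or below -0.01.
The dominant spike at lag 4 indicates a seasonal period of 4.

4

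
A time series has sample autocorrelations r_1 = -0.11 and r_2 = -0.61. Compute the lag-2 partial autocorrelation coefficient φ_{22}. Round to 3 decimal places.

-0.630

φ_{22} = (r_2 − r_1²) / (1 − r_1²)
r_1² = (-0.11)² = 0.0121
Numerator = -0.61 − 0.0121 = -0.6221; denominator = 1 − 0.0121 = 0.9879
φ_{22} = -0.6221 / 0.9879 = -0.630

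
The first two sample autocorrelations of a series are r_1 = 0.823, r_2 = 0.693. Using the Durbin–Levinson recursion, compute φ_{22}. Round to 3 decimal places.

φ_{22} = (r_2 − r_1²) / (1 − r_1²)
r_1² = (0.823)² = 0.677329
Numerator = 0.693 − 0.6773 = 0.0157; denominator = 1 − 0.6773 = 0.3227
φ_{22} = 0.0157 / 0.3227 = 0.049

0.049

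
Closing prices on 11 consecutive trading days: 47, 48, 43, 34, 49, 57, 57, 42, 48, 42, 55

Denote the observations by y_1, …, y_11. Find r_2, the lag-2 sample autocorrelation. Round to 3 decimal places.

Mean ȳ = (47 + 48 + 43 + 34 + 49 + 57 + 57 + 42 + 48 + 42 + 55)/11 = 47.4545
Numerator Σ_{t=1}^{9}(y_t−ȳ)(y_{t+2}−ȳ) = -138.8678
Denominator Σ(y_t−ȳ)² = 502.7273
r_2 = -138.8678 / 502.7273 = -0.276

-0.276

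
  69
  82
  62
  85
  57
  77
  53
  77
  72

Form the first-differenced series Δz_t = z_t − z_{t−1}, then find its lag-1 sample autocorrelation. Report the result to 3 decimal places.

-0.896

First differences Δz: 13, -20, 23, -28, 20, -24, 24, -5
Mean of differences = 0.3750
Numerator Σ(Δz_t−Δz̄)(Δz_{t+1}−Δz̄) = -3098.2656
Denominator Σ(Δz_t−Δz̄)² = 3457.8750
r_1(Δz) = -3098.2656 / 3457.8750 = -0.896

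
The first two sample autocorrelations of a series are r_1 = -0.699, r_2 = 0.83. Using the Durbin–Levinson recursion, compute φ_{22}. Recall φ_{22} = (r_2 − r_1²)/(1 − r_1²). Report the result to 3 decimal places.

0.668

φ_{22} = (r_2 − r_1²) / (1 − r_1²)
r_1² = (-0.699)² = 0.488601
Numerator = 0.83 − 0.4886 = 0.3414; denominator = 1 − 0.4886 = 0.5114
φ_{22} = 0.3414 / 0.5114 = 0.668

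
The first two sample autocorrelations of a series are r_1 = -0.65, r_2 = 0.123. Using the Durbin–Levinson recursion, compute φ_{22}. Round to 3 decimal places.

-0.519

φ_{22} = (r_2 − r_1²) / (1 − r_1²)
r_1² = (-0.65)² = 0.4225
Numerator = 0.123 − 0.4225 = -0.2995; denominator = 1 − 0.4225 = 0.5775
φ_{22} = -0.2995 / 0.5775 = -0.519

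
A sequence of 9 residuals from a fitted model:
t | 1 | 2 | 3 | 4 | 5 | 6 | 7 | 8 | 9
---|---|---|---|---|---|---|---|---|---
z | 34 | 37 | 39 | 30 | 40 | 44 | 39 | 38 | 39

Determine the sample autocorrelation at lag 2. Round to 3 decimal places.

Mean z̄ = (34 + 37 + 39 + 30 + 40 + 44 + 39 + 38 + 39)/9 = 37.7778
Numerator Σ_{t=1}^{7}(z_t−z̄)(z_{t+2}−z̄) = -38.6543
Denominator Σ(z_t−z̄)² = 123.5556
r_2 = -38.6543 / 123.5556 = -0.313

-0.313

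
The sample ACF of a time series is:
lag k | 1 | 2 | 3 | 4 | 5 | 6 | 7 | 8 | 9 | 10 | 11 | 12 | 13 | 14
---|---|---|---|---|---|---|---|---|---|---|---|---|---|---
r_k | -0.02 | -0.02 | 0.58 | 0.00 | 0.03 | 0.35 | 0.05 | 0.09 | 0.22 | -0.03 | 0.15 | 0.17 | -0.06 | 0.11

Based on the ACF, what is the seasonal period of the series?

3

The largest autocorrelation is r_3 = 0.58, with weaker echoes at lags 6 (0.35), 9 (0.22) and 12 (0.17); the remaining lags stay at or below 0.15.
The dominant spike at lag 3 indicates a seasonal period of 3.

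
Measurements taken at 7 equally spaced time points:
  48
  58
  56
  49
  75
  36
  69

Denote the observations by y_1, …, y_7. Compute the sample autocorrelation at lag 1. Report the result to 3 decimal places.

Mean ȳ = (48 + 58 + 56 + 49 + 75 + 36 + 69)/7 = 55.8571
Deviations from mean: -7.8571, 2.1429, 0.1429, -6.8571, 19.1429, -19.8571, 13.1429
Σ(y_t−ȳ)(y_{t+1}−ȳ) = (-16.8367) + (0.3061) + (-0.9796) + (-131.2653) + (-380.1224) + (-260.9796) = -789.8776
Denominator Σ(y_t−ȳ)² = 1046.8571
r_1 = -789.8776 / 1046.8571 = -0.755

-0.755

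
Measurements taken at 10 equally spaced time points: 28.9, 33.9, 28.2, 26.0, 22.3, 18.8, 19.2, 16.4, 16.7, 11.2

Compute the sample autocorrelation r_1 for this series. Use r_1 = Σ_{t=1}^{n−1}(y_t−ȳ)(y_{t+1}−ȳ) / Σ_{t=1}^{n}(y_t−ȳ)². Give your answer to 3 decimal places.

0.666

Mean ȳ = (28.9 + 33.9 + 28.2 + 26.0 + 22.3 + 18.8 + 19.2 + 16.4 + 16.7 + 11.2)/10 = 22.1600
Numerator Σ_{t=1}^{9}(y_t−ȳ)(y_{t+1}−ȳ) = 291.5844
Denominator Σ(y_t−ȳ)² = 437.6640
r_1 = 291.5844 / 437.6640 = 0.666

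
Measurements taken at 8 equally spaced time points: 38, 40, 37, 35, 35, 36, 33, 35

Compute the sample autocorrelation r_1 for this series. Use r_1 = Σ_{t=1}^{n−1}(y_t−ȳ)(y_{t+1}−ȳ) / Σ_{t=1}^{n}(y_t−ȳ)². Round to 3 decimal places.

0.456

Mean ȳ = (38 + 40 + 37 + 35 + 35 + 36 + 33 + 35)/8 = 36.1250
Σ(y_t−ȳ)(y_{t+1}−ȳ) = (7.2656) + (3.3906) + (-0.9844) + (1.2656) + (0.1406) + (0.3906) + (3.5156) = 14.9844
Denominator Σ(y_t−ȳ)² = 32.8750
r_1 = 14.9844 / 32.8750 = 0.456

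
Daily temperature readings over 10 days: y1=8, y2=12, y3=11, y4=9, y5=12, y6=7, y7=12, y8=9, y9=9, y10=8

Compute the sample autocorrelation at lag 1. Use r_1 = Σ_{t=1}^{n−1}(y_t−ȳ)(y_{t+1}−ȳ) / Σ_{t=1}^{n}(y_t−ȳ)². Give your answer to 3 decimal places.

-0.492

Mean ȳ = (8 + 12 + 11 + 9 + 12 + 7 + 12 + 9 + 9 + 8)/10 = 9.7000
Numerator Σ_{t=1}^{9}(y_t−ȳ)(y_{t+1}−ȳ) = -15.7900
Denominator Σ(y_t−ȳ)² = 32.1000
r_1 = -15.7900 / 32.1000 = -0.492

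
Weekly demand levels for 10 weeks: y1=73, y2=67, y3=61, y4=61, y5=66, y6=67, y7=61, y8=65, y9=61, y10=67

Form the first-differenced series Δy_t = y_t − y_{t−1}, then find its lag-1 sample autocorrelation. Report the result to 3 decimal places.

First differences Δy: -6, -6, 0, 5, 1, -6, 4, -4, 6
Mean of differences = -0.6667
Numerator Σ(Δy_t−Δȳ)(Δy_{t+1}−Δȳ) = -33.4444
Denominator Σ(Δy_t−Δȳ)² = 198.0000
r_1(Δy) = -33.4444 / 198.0000 = -0.169

-0.169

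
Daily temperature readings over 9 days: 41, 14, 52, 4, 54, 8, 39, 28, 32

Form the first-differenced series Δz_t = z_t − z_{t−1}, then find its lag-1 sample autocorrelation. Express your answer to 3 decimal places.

First differences Δz: -27, 38, -48, 50, -46, 31, -11, 4
Mean of differences = -1.1250
Numerator Σ(Δz_t−Δz̄)(Δz_{t+1}−Δz̄) = -9346.5156
Denominator Σ(Δz_t−Δz̄)² = 10180.8750
r_1(Δz) = -9346.5156 / 10180.8750 = -0.918

-0.918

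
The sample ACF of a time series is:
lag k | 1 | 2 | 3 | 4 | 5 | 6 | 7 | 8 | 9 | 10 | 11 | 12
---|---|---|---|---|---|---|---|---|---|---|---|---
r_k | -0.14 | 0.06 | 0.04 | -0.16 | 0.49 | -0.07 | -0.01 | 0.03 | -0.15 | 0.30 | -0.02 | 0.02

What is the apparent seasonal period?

The largest autocorrelation is r_5 = 0.49, with a weaker echo at lag 10 (0.30); the remaining lags stay at or below 0.06.
The dominant spike at lag 5 indicates a seasonal period of 5.

5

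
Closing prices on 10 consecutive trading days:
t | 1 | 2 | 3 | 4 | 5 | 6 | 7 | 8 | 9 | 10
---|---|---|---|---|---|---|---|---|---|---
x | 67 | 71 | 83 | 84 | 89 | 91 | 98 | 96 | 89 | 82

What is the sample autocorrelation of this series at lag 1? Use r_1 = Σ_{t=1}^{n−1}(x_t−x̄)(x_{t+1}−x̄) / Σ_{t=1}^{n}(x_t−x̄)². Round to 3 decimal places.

0.622

Mean x̄ = (67 + 71 + 83 + 84 + 89 + 91 + 98 + 96 + 89 + 82)/10 = 85.0000
Numerator Σ_{t=1}^{9}(x_t−x̄)(x_{t+1}−x̄) = 555.0000
Denominator Σ(x_t−x̄)² = 892.0000
r_1 = 555.0000 / 892.0000 = 0.622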